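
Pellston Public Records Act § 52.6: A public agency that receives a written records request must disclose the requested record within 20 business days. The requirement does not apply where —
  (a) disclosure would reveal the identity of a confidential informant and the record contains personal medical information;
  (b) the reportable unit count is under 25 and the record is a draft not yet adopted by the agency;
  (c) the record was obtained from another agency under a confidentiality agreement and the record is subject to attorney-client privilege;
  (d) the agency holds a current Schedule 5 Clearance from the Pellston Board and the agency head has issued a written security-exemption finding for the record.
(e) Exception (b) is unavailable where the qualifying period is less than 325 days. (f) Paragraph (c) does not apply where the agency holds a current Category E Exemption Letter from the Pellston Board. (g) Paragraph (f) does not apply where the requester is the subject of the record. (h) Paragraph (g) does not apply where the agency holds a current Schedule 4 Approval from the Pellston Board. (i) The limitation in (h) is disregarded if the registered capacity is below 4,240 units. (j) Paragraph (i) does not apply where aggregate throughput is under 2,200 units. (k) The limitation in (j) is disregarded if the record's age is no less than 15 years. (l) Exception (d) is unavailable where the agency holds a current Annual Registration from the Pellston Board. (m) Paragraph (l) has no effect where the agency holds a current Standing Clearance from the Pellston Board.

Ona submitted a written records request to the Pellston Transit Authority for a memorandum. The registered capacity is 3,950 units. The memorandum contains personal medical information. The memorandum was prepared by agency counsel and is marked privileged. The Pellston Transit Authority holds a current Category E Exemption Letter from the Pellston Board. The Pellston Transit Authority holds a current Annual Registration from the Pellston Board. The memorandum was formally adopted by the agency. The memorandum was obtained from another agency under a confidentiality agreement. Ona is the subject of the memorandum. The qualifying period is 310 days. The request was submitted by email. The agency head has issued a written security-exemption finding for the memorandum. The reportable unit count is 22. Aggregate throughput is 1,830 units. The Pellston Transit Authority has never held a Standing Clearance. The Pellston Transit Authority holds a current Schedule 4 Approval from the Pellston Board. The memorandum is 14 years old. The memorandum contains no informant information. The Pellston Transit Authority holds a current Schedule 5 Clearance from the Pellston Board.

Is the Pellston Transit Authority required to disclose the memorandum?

Exception (a) fails — the memorandum contains no informant information.
Exception (b) requires that the record is a draft not yet adopted by the agency; but the memorandum has been formally adopted, so (b) is unavailable.
Exception (c): the memorandum was obtained under a confidentiality agreement; the memorandum is privileged — every condition holds. Turning to paragraphs (f)–(k): (f) operates against (c): a current Category E Exemption Letter is held. (g) would limit (f) — Ona is the subject of the memorandum — but (h) sets (g) aside: (h) operates — a current Schedule 4 Approval is held. (i) is triggered (the registered capacity is 3,950 units, below the 4,240 units limit), but is displaced by (j): (j) operates against (i): aggregate throughput is 1,830 units, under the 2,200 units limit. (k) is not triggered (the record's age is 14 years, short of 15 years), so (j) stands. Exception (c) does not apply.
All of (d)'s requirements are met (a current Schedule 5 Clearance is held; a written security-exemption finding has been issued). But applying paragraphs (l)–(m): (l) operates — a current Annual Registration is held. (m) is inapplicable (there is no Standing Clearance in force), so (l) stands. (d) is therefore removed.
No exception is made out. the Pellston Transit Authority falls within the general rule.

Yes — the Pellston Transit Authority must disclose the memorandum.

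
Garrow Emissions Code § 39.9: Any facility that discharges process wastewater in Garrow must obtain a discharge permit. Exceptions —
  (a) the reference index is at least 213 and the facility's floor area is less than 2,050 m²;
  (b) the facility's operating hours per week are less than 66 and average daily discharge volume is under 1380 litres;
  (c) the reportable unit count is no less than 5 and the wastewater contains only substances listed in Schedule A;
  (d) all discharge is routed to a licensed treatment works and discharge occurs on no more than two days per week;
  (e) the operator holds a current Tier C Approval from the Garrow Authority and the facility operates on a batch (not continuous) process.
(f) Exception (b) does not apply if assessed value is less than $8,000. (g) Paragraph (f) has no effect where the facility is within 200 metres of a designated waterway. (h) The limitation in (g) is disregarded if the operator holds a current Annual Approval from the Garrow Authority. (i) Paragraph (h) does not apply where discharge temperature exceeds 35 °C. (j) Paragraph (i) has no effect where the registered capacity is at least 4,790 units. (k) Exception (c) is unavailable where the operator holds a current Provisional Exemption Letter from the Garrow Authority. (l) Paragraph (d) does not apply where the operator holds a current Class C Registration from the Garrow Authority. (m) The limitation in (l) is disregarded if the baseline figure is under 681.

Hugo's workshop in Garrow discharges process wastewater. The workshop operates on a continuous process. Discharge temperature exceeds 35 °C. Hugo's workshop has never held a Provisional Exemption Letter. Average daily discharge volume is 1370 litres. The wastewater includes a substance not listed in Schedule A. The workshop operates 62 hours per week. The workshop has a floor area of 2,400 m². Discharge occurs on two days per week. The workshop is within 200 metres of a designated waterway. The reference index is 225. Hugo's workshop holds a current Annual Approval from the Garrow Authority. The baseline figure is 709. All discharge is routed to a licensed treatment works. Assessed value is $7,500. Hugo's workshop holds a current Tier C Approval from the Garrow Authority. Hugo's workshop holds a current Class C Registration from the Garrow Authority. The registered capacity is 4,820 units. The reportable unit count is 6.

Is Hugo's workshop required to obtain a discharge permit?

Exception (a) fails — the facility's floor area is 2,400 m², not less than 2,050 m².
Exception (b): the facility's operating hours per week are 62, less than the 66 limit; average daily discharge volume is 1370 litres, under the 1380 litres limit — every condition holds. But: (f) applies — assessed value is $7,500, less than the $8,000 limit. (g) is triggered (the workshop is within 200 m of a designated waterway), but is itself disapplied by (h): (h) operates against (g): a current Annual Approval is held. (i) would limit (h) — discharge temperature exceeds 35 °C — but (j) sets (i) aside: (j) is engaged — the registered capacity is 4,820 units, meeting the 4,790 units threshold. So (b) is unavailable.
Exception (c) fails — the wastewater includes a non-Schedule-A substance.
Exception (d): discharge is routed to a licensed treatment works; discharge occurs on no more than two days per week — every condition holds. However, paragraphs (l)–(m) must be considered: (l) operates against (d): a current Class C Registration is held. (m) is not engaged (the baseline figure is 709, not under 681), so (l) stands. (d) is therefore removed.
Exception (e) requires that the facility operates on a batch (not continuous) process; but the facility operates on a continuous process, so (e) is unavailable.
No exception is made out. Hugo's workshop falls within the general rule.

Yes — Hugo's workshop must obtain a discharge permit.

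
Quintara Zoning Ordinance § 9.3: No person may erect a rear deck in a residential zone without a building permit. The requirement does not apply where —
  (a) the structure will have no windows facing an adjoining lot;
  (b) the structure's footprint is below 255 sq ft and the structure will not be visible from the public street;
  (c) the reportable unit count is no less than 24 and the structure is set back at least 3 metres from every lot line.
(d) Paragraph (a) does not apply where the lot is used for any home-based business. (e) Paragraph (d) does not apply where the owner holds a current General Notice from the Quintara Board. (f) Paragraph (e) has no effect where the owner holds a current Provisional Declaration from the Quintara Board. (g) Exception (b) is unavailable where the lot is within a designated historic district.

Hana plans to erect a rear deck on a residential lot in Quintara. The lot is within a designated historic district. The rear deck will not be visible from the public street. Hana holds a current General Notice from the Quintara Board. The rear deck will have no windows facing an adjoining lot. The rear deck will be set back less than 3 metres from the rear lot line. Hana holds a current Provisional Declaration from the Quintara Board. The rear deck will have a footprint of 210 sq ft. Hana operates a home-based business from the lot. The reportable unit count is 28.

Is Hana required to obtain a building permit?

All of (a)'s requirements are met (no windows face an adjoining lot). But: (d) operates — a home-based business operates on the lot. (e) would limit (d) — a current General Notice is held — but (f) sets (e) aside: (f) operates against (e): a current Provisional Declaration is held. So (a) is unavailable.
Exception (b)'s conditions are all satisfied: the structure's footprint is 210 sq ft, below the 255 sq ft limit; the structure will not be visible from the street. But: (g) operates — the lot is in a historic district. So (b) is unavailable.
Exception (c) requires that the structure is set back at least 3 metres from every lot line; but the rear setback is under 3 m, so (c) is unavailable.
No exception displaces § 9.3.

Yes — Hana must obtain a building permit.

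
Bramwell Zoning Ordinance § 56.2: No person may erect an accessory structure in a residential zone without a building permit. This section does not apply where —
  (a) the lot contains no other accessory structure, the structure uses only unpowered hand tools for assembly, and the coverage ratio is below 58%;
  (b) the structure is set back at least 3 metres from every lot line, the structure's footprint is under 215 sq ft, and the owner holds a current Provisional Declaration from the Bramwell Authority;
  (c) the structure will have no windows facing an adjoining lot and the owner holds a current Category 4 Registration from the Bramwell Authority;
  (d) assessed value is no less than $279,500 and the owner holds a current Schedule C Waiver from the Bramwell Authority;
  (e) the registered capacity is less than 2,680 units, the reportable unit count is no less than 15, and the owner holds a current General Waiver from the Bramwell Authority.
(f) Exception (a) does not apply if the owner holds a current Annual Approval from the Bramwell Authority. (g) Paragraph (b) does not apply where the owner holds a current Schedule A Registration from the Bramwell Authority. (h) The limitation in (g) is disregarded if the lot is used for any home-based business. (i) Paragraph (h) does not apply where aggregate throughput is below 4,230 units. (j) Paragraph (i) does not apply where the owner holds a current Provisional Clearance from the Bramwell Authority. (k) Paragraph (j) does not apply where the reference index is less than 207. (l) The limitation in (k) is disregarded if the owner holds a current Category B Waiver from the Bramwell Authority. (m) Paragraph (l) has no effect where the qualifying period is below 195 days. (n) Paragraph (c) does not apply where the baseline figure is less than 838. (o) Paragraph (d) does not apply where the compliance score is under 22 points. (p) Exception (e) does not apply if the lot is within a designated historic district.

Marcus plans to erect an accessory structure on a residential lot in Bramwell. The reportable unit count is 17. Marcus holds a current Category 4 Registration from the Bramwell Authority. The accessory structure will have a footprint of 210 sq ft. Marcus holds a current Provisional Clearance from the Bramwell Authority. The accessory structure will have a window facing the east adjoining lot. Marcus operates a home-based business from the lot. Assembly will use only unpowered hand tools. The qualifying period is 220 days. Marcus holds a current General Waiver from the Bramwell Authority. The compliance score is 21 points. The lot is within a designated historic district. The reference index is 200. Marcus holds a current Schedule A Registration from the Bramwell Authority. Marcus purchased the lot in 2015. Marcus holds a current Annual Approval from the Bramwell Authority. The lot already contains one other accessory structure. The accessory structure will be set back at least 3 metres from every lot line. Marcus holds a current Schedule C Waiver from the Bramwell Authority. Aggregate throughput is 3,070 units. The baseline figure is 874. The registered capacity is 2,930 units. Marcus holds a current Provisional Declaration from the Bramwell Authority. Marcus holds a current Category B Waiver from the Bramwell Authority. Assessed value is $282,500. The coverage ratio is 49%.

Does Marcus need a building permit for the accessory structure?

No — exception (b) applies; Marcus does not need a building permit.

Exception (a) requires that the lot contains no other accessory structure; but the lot already has another accessory structure, so (a) is unavailable.
Exception (b)'s conditions are all satisfied: the setback is at least 3 m on every side; the structure's footprint is 210 sq ft, under the 215 sq ft limit; a current Provisional Declaration is held. Considering the limiting provisions: (g) applies (a current Schedule A Registration is held), but is set aside by (h): (h) is triggered — a home-based business operates on the lot. (i) is triggered (aggregate throughput is 3,070 units, below the 4,230 units limit), but is set aside by (j): (j) operates — a current Provisional Clearance is held. (k) would limit (j) — the reference index is 200, less than the 207 limit — but (l) sets (k) aside: (l) operates against (k): a current Category B Waiver is held. (m), which would lift (l), is not engaged — the qualifying period is 220 days, not below 195 days. (b) remains available.
Exception (c) does not apply: a window faces an adjoining lot.
Exception (d) is satisfied on its face — assessed value is $282,500, meeting the $279,500 threshold; a current Schedule C Waiver is held. But applying paragraph (o): (o) operates against (d): the compliance score is 21 points, under the 22 points limit. Exception (d) does not apply.
Exception (e) does not apply: the registered capacity is 2,930 units, not less than 2,680 units.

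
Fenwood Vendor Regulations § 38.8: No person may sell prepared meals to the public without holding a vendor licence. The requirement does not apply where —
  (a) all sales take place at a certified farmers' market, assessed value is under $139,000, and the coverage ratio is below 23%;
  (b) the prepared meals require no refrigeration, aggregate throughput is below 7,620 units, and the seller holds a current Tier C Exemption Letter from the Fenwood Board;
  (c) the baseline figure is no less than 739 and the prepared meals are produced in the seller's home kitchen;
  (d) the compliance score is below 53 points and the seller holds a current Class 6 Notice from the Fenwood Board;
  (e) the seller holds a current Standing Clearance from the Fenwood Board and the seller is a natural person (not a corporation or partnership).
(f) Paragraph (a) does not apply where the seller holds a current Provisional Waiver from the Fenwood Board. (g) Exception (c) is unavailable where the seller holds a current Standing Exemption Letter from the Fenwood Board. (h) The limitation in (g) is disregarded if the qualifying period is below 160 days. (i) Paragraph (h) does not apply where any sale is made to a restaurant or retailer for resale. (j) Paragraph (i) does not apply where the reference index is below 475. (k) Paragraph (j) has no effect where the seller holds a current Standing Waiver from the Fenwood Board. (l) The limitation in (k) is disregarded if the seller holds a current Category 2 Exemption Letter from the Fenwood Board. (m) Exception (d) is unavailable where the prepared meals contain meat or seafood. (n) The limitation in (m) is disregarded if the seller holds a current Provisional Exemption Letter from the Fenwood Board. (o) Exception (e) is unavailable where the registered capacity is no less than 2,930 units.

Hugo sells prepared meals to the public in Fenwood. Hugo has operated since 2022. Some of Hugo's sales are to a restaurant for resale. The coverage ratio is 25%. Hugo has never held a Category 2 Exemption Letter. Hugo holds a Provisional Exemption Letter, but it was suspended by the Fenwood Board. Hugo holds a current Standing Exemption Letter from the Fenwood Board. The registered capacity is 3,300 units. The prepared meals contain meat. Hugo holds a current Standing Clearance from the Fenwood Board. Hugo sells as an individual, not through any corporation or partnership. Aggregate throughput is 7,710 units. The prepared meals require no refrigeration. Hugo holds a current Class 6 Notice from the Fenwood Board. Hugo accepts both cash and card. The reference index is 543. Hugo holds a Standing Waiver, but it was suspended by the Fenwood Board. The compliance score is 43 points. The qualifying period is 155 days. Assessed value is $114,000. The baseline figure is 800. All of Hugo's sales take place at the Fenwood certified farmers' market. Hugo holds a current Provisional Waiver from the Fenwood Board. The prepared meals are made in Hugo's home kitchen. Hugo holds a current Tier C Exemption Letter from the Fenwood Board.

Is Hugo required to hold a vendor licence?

Yes — Hugo must hold a vendor licence.

Exception (a) does not apply: the coverage ratio is 25%, not below 23%.
Exception (b) fails — aggregate throughput is 7,710 units, not below 7,620 units.
All of (c)'s requirements are met (the baseline figure is 800, meeting the 739 threshold; the prepared meals are home-kitchen produced). But: (g) is triggered — a current Standing Exemption Letter is held. (h) is triggered (the qualifying period is 155 days, below the 160 days limit), but is overridden by (i): (i) is triggered — some sales are to a restaurant for resale. (j) does not operate here (the reference index is 543, not below 475), so (i) stands. (c) is therefore removed.
Exception (d): the compliance score is 43 points, below the 53 points limit; a current Class 6 Notice is held — every condition holds. But: (m) is engaged — the prepared meals contain meat. (n), which would lift (m), is not engaged — the Provisional Exemption Letter is not current. So (d) is unavailable.
Exception (e) is satisfied on its face — a current Standing Clearance is held; the seller is a natural person. Turning to paragraph (o): (o) operates — the registered capacity is 3,300 units, meeting the 2,930 units threshold. (e) is therefore removed.
Every exception is unavailable, so the rule governs.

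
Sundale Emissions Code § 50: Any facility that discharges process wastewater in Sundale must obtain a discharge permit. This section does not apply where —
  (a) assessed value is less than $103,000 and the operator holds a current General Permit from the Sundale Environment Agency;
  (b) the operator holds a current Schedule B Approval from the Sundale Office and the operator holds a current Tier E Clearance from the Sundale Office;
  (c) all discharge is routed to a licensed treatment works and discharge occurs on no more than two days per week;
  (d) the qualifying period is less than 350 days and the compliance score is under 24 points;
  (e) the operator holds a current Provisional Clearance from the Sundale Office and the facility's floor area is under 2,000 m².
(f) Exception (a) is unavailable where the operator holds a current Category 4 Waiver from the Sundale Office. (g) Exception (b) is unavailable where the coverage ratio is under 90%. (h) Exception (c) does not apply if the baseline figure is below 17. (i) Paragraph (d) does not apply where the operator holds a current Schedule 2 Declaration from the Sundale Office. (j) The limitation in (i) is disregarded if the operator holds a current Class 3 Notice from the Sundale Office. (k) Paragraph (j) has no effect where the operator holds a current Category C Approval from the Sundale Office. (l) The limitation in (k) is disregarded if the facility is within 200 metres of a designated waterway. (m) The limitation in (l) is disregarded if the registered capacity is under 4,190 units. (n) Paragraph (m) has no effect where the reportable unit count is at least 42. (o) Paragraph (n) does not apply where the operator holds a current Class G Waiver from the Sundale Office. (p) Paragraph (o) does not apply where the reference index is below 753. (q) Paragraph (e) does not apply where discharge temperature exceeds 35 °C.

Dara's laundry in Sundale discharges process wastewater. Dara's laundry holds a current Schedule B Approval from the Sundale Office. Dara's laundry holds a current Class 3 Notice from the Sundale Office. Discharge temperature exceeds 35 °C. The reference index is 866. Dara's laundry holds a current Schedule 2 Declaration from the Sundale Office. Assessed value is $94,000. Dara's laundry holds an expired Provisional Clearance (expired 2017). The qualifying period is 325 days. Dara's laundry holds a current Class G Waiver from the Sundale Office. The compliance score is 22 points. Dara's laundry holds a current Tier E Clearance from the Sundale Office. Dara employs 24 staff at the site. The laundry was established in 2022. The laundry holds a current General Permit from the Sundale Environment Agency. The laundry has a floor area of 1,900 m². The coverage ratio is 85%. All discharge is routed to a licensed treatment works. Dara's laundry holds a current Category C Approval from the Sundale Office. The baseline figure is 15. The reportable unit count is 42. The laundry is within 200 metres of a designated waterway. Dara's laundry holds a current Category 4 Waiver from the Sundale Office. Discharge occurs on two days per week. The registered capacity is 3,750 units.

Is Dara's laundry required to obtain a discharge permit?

Exception (a)'s conditions are all satisfied: assessed value is $94,000, less than the $103,000 limit; a current General Permit is held. But: (f) is triggered — a current Category 4 Waiver is held. (a) is therefore removed.
All of (b)'s requirements are met (a current Schedule B Approval is held; a current Tier E Clearance is held). However, paragraph (g) must be considered: (g) operates against (b): the coverage ratio is 85%, under the 90% limit. (b) is therefore removed.
Exception (c)'s conditions are all satisfied: discharge is routed to a licensed treatment works; discharge occurs on no more than two days per week. But: (h) is triggered — the baseline figure is 15, below the 17 limit. Exception (c) does not apply.
All of (d)'s requirements are met (the qualifying period is 325 days, less than the 350 days limit; the compliance score is 22 points, under the 24 points limit). But applying paragraphs (i)–(p): (i) is engaged — a current Schedule 2 Declaration is held. (j) would limit (i) — a current Class 3 Notice is held — but (k) sets (j) aside: (k) is engaged — a current Category C Approval is held. (l) would limit (k) — the laundry is within 200 m of a designated waterway — but (m) sets (l) aside: (m) is engaged — the registered capacity is 3,750 units, under the 4,190 units limit. (n) would limit (m) — the reportable unit count is 42, meeting the 42 threshold — but (o) sets (n) aside: (o) operates against (n): a current Class G Waiver is held. (p) is not triggered (the reference index is 866, not below 753), so (o) stands. Exception (d) does not apply.
Exception (e) fails — there is no Provisional Clearance in force.
No exception applies. The general rule governs.

Yes — Dara's laundry must obtain a discharge permit.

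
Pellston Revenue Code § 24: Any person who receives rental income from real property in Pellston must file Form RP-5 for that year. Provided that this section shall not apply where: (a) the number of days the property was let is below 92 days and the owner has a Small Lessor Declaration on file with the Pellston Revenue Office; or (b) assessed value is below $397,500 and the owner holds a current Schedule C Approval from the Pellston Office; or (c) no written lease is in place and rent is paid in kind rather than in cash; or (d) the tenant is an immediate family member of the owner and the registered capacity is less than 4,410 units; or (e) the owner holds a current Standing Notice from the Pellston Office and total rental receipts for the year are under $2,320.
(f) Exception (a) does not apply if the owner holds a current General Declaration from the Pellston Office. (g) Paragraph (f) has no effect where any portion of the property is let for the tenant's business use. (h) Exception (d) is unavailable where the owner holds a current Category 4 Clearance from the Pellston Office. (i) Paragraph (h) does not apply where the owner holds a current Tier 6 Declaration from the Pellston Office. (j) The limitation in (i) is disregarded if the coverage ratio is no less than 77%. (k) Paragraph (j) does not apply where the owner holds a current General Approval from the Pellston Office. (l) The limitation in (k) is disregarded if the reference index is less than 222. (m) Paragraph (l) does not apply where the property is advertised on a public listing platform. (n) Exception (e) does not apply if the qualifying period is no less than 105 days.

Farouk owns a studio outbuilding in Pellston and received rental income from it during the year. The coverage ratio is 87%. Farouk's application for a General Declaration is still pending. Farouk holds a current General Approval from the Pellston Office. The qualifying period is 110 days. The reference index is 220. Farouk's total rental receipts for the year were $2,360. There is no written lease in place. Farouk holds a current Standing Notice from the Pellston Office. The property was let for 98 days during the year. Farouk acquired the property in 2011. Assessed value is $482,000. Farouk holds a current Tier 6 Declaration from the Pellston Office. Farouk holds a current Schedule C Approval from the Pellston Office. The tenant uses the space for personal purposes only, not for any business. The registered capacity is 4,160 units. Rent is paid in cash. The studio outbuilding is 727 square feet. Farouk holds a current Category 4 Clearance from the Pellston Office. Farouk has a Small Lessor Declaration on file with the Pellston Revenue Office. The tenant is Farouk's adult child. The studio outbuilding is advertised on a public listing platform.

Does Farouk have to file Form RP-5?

Exception (a) fails — the number of days the property was let is 98 days, not below 92 days.
Exception (b) does not apply: assessed value is $482,000, not below $397,500.
Exception (c) fails — rent is paid in cash.
Exception (d) is satisfied on its face — the tenant is an immediate family member; the registered capacity is 4,160 units, less than the 4,410 units limit. Under paragraphs (h)–(m): (h) would limit (d) — a current Category 4 Clearance is held — but (i) sets (h) aside: (i) operates — a current Tier 6 Declaration is held. (j) would limit (i) — the coverage ratio is 87%, meeting the 77% threshold — but (k) sets (j) aside: (k) is engaged — a current General Approval is held. (l) would limit (k) — the reference index is 220, less than the 222 limit — but (m) sets (l) aside: (m) operates against (l): the property is publicly advertised. So (d) applies.
Exception (e) requires that total rental receipts for the year are under $2,320; but total rental receipts for the year are $2,360, not under $2,320, so (e) is unavailable.

No — exception (d) applies; Farouk is not required to file Form RP-5.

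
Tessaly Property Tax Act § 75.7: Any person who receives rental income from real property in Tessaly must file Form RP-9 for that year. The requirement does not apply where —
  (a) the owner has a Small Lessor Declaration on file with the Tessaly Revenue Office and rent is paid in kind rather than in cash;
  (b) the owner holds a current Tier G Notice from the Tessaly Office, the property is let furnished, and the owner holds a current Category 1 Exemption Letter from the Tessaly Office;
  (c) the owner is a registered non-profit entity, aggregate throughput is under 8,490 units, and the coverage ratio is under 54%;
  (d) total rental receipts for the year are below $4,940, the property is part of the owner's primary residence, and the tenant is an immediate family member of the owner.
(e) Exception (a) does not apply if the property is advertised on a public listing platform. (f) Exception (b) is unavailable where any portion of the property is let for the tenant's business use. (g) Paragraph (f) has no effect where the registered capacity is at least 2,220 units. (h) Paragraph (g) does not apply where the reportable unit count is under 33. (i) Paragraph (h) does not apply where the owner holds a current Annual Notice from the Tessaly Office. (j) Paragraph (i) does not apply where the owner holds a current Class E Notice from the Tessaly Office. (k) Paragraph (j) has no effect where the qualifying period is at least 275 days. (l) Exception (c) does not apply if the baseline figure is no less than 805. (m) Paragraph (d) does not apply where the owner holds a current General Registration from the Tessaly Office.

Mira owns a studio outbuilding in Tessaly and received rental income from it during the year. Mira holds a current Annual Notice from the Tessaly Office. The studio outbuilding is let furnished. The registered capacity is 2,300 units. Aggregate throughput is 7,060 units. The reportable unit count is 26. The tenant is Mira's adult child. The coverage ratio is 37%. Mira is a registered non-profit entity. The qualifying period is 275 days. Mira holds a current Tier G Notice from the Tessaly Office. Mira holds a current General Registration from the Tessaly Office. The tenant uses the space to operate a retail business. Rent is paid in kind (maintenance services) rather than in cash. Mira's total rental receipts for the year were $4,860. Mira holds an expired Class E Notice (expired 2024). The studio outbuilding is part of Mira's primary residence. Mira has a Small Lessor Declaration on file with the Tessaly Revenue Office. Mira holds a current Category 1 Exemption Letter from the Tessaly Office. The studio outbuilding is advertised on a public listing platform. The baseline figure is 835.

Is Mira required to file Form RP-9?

No — exception (b) applies; Mira is not required to file Form RP-9.

Exception (a): a Small Lessor Declaration is on file; rent is paid in kind — every condition holds. However, paragraph (e) must be considered: (e) operates against (a): the property is publicly advertised. So (a) is unavailable.
All of (b)'s requirements are met (a current Tier G Notice is held; the property is let furnished; a current Category 1 Exemption Letter is held). Applying paragraphs (f)–(k): (f) would limit (b) — the space is let for business use — but (g) sets (f) aside: (g) operates against (f): the registered capacity is 2,300 units, meeting the 2,220 units threshold. (h) would limit (g) — the reportable unit count is 26, under the 33 limit — but (i) sets (h) aside: (i) operates against (h): a current Annual Notice is held. (j) is inapplicable (the Class E Notice is not current), so (i) stands. So (b) applies.
Exception (c): Mira is a registered non-profit; aggregate throughput is 7,060 units, under the 8,490 units limit; the coverage ratio is 37%, under the 54% limit — every condition holds. But applying paragraph (l): (l) operates against (c): the baseline figure is 835, meeting the 805 threshold. (c) is therefore removed.
All of (d)'s requirements are met (total rental receipts for the year are $4,860, below the $4,940 limit; the studio outbuilding is part of the primary residence; the tenant is an immediate family member). However, paragraph (m) must be considered: (m) operates against (d): a current General Registration is held. (d) is therefore removed.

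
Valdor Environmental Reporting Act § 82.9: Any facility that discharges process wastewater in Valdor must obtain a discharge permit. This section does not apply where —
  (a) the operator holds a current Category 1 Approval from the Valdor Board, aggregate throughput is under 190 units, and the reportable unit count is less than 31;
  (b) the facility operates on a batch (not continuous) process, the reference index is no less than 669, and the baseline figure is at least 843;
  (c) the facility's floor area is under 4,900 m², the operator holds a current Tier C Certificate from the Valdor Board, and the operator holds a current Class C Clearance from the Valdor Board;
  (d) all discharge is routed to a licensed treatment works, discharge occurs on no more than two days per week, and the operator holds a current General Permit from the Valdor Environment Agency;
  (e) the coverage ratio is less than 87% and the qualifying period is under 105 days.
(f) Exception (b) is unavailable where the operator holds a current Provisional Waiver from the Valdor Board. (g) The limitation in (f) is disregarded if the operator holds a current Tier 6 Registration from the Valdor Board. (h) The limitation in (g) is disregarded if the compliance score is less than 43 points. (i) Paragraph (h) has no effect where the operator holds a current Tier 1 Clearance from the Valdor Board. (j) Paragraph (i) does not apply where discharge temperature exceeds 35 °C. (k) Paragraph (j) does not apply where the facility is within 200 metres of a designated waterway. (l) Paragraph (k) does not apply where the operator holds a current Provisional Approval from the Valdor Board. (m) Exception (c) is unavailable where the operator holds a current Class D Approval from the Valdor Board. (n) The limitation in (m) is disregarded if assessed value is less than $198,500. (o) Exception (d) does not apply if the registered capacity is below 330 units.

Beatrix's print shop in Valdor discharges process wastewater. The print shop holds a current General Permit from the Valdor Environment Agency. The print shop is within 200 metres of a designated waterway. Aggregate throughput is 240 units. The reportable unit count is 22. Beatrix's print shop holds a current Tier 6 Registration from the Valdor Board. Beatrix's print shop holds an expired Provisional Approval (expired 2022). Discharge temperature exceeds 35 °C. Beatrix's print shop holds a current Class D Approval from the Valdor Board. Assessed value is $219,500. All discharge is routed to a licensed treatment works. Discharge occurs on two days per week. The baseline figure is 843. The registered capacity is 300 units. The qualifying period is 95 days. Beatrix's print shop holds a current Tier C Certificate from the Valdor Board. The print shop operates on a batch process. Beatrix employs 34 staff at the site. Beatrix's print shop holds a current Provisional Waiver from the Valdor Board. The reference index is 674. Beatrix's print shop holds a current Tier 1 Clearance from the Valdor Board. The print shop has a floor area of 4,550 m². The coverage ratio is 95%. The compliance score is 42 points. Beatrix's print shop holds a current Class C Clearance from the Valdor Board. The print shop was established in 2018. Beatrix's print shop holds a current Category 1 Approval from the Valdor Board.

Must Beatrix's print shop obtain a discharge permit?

No — exception (b) applies; Beatrix's print shop is not required to obtain a discharge permit.

Exception (a) requires that aggregate throughput is under 190 units; but aggregate throughput is 240 units, not under 190 units, so (a) is unavailable.
Exception (b)'s conditions are all satisfied: the facility operates on a batch process; the reference index is 674, meeting the 669 threshold; the baseline figure is 843, meeting the 843 threshold. Applying paragraphs (f)–(l): (f) would limit (b) — a current Provisional Waiver is held — but (g) sets (f) aside: (g) operates against (f): a current Tier 6 Registration is held. (h) applies (the compliance score is 42 points, less than the 43 points limit), but is overridden by (i): (i) operates against (h): a current Tier 1 Clearance is held. (j) is triggered (discharge temperature exceeds 35 °C), but yields to (k): (k) applies — the print shop is within 200 m of a designated waterway. (l), which would lift (k), is inapplicable — no current Provisional Approval is held. (b) remains available.
All of (c)'s requirements are met (the facility's floor area is 4,550 m², under the 4,900 m² limit; a current Tier C Certificate is held; a current Class C Clearance is held). Turning to paragraphs (m)–(n): (m) applies — a current Class D Approval is held. (n), which would lift (m), does not operate here — assessed value is $219,500, not less than $198,500. So (c) is unavailable.
Exception (d) is satisfied on its face — discharge is routed to a licensed treatment works; discharge occurs on no more than two days per week; a current General Permit is held. But: (o) is engaged — the registered capacity is 300 units, below the 330 units limit. Exception (d) does not apply.
Exception (e) requires that the coverage ratio is less than 87%; but the coverage ratio is 95%, not less than 87%, so (e) is unavailable.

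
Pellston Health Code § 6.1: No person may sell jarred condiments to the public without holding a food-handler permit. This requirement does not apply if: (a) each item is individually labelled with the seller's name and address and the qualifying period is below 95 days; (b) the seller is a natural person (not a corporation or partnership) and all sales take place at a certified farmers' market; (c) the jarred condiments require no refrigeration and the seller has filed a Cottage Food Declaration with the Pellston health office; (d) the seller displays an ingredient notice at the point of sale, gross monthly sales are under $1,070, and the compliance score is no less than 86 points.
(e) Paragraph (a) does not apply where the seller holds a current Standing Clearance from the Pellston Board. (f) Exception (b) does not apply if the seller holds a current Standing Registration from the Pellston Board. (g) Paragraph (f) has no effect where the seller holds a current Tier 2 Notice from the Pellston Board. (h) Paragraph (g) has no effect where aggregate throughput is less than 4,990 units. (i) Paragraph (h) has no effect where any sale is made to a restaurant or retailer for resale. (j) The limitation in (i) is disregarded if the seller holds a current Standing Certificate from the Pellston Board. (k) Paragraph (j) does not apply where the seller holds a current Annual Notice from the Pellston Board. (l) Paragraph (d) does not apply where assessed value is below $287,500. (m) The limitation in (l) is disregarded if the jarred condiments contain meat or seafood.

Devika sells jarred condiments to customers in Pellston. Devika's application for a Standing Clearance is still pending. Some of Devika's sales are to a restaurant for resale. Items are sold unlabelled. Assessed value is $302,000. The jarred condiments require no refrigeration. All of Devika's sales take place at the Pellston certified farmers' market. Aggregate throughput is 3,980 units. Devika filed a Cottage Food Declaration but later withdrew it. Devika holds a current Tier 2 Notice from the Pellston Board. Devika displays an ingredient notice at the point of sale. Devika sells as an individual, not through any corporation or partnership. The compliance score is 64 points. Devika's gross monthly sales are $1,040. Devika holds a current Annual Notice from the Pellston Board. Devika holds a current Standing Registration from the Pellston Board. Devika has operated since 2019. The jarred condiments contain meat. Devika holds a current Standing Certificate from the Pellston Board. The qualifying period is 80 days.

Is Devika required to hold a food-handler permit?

Exception (a) requires that each item is individually labelled with the seller's name and address; but items are sold unlabelled, so (a) is unavailable.
Exception (b): the seller is a natural person; all sales are at a certified farmers' market — every condition holds. Considering the limiting provisions: (f) is triggered (a current Standing Registration is held), but is itself disapplied by (g): (g) operates — a current Tier 2 Notice is held. (h) would limit (g) — aggregate throughput is 3,980 units, less than the 4,990 units limit — but (i) sets (h) aside: (i) operates — some sales are to a restaurant for resale. (j) would limit (i) — a current Standing Certificate is held — but (k) sets (j) aside: (k) is engaged — a current Annual Notice is held. Exception (b) stands.
Exception (c) fails — the Cottage Food Declaration was withdrawn.
Exception (d) requires that the compliance score is no less than 86 points; but the compliance score is 64 points, short of 86 points, so (d) is unavailable.

No — exception (b) applies; Devika is not required to hold a food-handler permit.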